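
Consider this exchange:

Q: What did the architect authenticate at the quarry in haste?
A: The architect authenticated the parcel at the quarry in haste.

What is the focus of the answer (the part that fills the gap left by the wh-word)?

the parcel

The wh-word "what" asks about the direct object.
In the answer, "the architect", "at the quarry" and "in haste" are given — repeated from the question.
The constituent filling the direct object gap is "the parcel"; that is the focus and would carry nuclear stress.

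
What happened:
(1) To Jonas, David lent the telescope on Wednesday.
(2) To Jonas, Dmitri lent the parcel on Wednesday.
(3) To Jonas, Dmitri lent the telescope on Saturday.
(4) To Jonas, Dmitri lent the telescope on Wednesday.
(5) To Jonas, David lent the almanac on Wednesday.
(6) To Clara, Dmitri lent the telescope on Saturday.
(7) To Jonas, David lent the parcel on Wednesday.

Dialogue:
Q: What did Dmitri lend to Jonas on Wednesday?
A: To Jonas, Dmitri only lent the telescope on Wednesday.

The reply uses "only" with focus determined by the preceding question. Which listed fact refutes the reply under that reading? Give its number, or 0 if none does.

2

Answering "What did ...?" puts focus on the thing — here, "the telescope".
So "only" ranges over things; the rest (Dmitri as agent and Jonas as recipient and on Wednesday as setting) is presupposed.
Fact (2) shares the background with a different thing (the parcel) — counterexample.
(Fact (3) would refute a reading with focus on the setting — but that is not what the question asks.)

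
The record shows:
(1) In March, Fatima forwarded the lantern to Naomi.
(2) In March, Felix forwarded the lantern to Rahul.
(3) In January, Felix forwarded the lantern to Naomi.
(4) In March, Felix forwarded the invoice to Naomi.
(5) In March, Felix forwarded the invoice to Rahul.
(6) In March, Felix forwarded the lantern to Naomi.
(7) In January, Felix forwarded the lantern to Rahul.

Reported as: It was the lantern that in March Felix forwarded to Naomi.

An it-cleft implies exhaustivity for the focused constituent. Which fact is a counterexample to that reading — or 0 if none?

4

The cleft puts "the lantern" in focus and presupposes the open proposition with agent = Felix, recipient = Naomi, setting = in March.
Exhaustivity: the lantern is the only thing satisfying that background.
Fact (4) shares the background but with thing = the invoice; exhaustivity is violated.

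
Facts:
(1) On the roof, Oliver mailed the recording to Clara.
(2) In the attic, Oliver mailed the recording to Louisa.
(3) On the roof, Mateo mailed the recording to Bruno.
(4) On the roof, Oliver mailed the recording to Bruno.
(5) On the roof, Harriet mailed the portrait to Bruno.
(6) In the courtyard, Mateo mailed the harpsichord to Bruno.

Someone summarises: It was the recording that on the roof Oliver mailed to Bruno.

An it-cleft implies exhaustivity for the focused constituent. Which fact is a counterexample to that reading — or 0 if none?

0

The cleft puts "the recording" in focus and presupposes the open proposition with same agent, recipient, setting (Oliver / Bruno / on the roof).
The exhaustive reading says no other thing fits that background.
No listed fact matches the background with a different thing. Exhaustivity holds.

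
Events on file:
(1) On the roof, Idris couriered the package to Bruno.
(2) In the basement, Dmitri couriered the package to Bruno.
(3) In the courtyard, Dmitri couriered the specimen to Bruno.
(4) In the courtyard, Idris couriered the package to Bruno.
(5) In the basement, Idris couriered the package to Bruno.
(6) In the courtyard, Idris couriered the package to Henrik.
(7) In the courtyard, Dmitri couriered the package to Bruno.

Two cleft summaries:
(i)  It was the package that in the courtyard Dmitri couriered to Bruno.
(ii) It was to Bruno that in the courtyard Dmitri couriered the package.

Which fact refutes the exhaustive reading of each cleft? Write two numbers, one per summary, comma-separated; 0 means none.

(i): focus "the package". Looking for same agent, recipient, setting (Dmitri / Bruno / in the courtyard) with some other thing — fact (3) has the specimen there. Refuted.
(ii): focus "Bruno". No fact shares same agent, thing, setting (Dmitri / the package / in the courtyard) with a different recipient. 0.

3, 0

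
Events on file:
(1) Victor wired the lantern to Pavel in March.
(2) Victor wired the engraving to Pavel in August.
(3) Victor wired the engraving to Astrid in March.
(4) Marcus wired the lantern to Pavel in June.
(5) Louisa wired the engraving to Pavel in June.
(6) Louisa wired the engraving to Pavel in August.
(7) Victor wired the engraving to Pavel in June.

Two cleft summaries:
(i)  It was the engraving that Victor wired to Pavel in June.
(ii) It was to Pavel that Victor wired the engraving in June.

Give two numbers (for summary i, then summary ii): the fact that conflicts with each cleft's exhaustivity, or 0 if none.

Summary (i) focuses "the engraving" (the thing); background same agent, recipient, setting (Victor / Pavel / in June). No fact matches that background with a different thing, so 0.
Summary (ii) focuses "Pavel" (the recipient); background same agent, thing, setting (Victor / the engraving / in June). No fact matches that background with a different recipient, so 0.

0, 0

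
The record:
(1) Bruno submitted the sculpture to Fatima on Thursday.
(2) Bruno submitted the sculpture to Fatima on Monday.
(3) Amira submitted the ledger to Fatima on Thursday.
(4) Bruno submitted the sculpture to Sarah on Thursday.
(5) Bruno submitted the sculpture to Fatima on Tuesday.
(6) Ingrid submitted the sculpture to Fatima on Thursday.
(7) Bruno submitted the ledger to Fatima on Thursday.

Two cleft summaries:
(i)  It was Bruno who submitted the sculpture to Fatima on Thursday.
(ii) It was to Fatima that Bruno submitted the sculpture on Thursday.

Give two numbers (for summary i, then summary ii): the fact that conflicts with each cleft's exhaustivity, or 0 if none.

Summary (i) focuses "Bruno" (the agent); background the sculpture as thing and Fatima as recipient and on Thursday as setting. Fact (6) matches that background with agent = Ingrid — refutes (i).
Summary (ii) focuses "Fatima" (the recipient); background Bruno as agent and the sculpture as thing and on Thursday as setting. Fact (4) matches that background with recipient = Sarah — refutes (ii).

6, 4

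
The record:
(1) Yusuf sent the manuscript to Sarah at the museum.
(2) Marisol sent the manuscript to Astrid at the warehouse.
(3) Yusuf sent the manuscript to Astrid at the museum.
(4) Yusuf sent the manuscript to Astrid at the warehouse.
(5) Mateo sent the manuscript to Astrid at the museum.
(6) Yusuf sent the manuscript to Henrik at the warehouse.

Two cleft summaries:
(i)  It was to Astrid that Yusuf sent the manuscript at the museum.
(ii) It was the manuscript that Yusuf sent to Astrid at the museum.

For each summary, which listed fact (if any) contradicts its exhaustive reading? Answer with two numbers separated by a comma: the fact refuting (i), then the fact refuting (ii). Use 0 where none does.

(i): focus "Astrid". Looking for agent = Yusuf, thing = the manuscript, setting = at the museum with some other recipient — fact (1) has Sarah there. Refuted.
(ii): focus "the manuscript". No fact shares agent = Yusuf, recipient = Astrid, setting = at the museum with a different thing. 0.

1, 0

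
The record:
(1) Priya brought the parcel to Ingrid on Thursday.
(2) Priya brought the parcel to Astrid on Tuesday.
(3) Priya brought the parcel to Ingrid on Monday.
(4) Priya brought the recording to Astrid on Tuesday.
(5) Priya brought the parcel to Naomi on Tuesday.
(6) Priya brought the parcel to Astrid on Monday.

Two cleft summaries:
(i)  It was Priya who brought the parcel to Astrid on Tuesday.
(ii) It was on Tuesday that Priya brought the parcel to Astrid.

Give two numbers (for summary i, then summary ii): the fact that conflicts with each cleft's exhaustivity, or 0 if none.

(i): focus "Priya". No fact shares thing = the parcel, recipient = Astrid, setting = on Tuesday with a different agent. 0.
(ii): focus "on Tuesday". Looking for agent = Priya, thing = the parcel, recipient = Astrid with some other setting — fact (6) has on Monday there. Refuted.

0, 6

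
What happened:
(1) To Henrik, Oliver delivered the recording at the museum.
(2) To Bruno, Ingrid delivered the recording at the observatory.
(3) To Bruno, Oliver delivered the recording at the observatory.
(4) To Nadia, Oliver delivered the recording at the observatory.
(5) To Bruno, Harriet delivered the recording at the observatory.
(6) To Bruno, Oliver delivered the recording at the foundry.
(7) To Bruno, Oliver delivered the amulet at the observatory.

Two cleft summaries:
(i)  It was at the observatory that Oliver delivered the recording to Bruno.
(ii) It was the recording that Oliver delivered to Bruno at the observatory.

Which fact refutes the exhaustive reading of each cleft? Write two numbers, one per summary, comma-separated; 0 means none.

Summary (i) focuses "at the observatory" (the setting); background Oliver as agent and the recording as thing and Bruno as recipient. Fact (6) matches that background with setting = at the foundry — refutes (i).
Summary (ii) focuses "the recording" (the thing); background Oliver as agent and Bruno as recipient and at the observatory as setting. Fact (7) matches that background with thing = the amulet — refutes (ii).

6, 7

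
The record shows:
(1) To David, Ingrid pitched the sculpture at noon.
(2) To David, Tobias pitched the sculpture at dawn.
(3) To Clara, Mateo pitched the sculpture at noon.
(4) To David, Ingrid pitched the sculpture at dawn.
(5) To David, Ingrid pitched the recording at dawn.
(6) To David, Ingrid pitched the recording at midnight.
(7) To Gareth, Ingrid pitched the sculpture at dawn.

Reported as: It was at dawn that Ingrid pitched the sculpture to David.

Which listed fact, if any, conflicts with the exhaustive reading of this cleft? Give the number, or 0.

The cleft puts "at dawn" in focus and presupposes the open proposition with agent = Ingrid, thing = the sculpture, recipient = David.
Exhaustivity: at dawn is the only setting satisfying that background.
Fact (1) shares the background but with setting = at noon; exhaustivity is violated.

1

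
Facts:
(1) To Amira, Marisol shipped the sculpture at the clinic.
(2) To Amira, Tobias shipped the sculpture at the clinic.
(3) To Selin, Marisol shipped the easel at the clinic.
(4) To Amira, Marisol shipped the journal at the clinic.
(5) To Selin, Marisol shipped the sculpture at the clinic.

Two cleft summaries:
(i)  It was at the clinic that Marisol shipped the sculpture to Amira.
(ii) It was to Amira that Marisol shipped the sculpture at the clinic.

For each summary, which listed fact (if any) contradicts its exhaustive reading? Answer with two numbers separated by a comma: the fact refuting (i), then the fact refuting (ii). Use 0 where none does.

0, 5

Summary (i) focuses "at the clinic" (the setting); background Marisol as agent and the sculpture as thing and Amira as recipient. No fact matches that background with a different setting, so 0.
Summary (ii) focuses "Amira" (the recipient); background Marisol as agent and the sculpture as thing and at the clinic as setting. Fact (5) matches that background with recipient = Selin — refutes (ii).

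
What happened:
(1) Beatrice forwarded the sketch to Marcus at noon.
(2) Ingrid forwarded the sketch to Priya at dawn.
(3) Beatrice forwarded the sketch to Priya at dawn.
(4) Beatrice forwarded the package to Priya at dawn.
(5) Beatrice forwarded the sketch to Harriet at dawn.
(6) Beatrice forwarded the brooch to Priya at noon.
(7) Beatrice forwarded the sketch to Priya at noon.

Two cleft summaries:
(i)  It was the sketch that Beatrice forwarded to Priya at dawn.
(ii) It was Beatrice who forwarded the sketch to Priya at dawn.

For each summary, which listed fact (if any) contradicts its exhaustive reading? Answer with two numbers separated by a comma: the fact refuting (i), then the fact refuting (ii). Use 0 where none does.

4, 2

(i): focus "the sketch". Looking for Beatrice as agent and Priya as recipient and at dawn as setting with some other thing — fact (4) has the package there. Refuted.
(ii): focus "Beatrice". Looking for the sketch as thing and Priya as recipient and at dawn as setting with some other agent — fact (2) has Ingrid there. Refuted.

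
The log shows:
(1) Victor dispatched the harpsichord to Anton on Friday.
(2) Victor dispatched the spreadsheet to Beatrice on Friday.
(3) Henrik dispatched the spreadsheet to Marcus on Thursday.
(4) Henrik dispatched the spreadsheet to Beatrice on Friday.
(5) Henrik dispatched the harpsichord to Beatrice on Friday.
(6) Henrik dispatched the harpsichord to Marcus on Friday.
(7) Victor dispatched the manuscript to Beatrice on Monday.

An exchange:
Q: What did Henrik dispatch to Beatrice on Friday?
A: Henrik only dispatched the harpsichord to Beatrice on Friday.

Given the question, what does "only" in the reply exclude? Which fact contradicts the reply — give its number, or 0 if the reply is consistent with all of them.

The question "What did ...?" targets the thing, so in the reply the focus falls on "the harpsichord".
"Only" then excludes alternative things while the background — Henrik as agent and Beatrice as recipient and on Friday as setting — is held fixed.
Fact (4) keeps Henrik as agent and Beatrice as recipient and on Friday as setting but has thing = the spreadsheet; that refutes the reply.
(Fact (6) would refute a reading with focus on the recipient — but that is not what the question asks.)

4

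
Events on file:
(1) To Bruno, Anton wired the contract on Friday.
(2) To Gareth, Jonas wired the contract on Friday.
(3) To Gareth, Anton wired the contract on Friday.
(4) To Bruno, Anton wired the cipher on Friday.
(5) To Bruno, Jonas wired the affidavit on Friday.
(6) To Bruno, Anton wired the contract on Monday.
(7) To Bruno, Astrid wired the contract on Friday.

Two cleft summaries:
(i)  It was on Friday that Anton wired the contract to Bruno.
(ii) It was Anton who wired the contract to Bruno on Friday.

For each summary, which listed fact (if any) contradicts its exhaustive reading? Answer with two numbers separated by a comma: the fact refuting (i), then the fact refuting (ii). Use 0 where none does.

Summary (i) focuses "on Friday" (the setting); background same agent, thing, recipient (Anton / the contract / Bruno). Fact (6) matches that background with setting = on Monday — refutes (i).
Summary (ii) focuses "Anton" (the agent); background same thing, recipient, setting (the contract / Bruno / on Friday). Fact (7) matches that background with agent = Astrid — refutes (ii).

6, 7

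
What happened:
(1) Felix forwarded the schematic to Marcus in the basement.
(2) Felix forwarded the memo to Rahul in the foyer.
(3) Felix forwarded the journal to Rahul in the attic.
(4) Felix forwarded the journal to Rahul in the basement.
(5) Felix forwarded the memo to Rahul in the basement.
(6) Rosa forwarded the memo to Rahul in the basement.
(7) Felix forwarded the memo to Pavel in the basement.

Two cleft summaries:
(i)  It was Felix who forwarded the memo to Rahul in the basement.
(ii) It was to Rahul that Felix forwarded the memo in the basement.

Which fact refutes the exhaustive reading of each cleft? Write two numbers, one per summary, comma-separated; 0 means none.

(i): focus "Felix". Looking for thing = the memo, recipient = Rahul, setting = in the basement with some other agent — fact (6) has Rosa there. Refuted.
(ii): focus "Rahul". Looking for agent = Felix, thing = the memo, setting = in the basement with some other recipient — fact (7) has Pavel there. Refuted.

6, 7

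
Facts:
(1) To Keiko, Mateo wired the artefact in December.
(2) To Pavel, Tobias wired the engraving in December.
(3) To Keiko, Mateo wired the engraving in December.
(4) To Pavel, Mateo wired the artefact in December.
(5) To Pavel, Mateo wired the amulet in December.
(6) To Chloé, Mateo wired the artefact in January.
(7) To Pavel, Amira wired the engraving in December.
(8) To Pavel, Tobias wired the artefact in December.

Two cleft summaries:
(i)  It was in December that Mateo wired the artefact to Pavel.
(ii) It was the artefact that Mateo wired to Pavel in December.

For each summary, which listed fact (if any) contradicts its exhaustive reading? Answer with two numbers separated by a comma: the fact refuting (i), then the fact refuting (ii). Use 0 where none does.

0, 5

Summary (i) focuses "in December" (the setting); background agent = Mateo, thing = the artefact, recipient = Pavel. No fact matches that background with a different setting, so 0.
Summary (ii) focuses "the artefact" (the thing); background agent = Mateo, recipient = Pavel, setting = in December. Fact (5) matches that background with thing = the amulet — refutes (ii).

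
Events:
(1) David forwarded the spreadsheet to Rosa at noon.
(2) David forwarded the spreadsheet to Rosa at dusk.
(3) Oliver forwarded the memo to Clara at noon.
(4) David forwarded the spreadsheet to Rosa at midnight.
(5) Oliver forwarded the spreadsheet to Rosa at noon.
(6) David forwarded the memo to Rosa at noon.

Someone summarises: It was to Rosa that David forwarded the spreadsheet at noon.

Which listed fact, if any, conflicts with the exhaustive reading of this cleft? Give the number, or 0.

0

The cleft puts "Rosa" in focus and presupposes the open proposition with David as agent and the spreadsheet as thing and at noon as setting.
Exhaustivity: Rosa is the only recipient satisfying that background.
No listed fact matches the background with a different recipient. Exhaustivity holds.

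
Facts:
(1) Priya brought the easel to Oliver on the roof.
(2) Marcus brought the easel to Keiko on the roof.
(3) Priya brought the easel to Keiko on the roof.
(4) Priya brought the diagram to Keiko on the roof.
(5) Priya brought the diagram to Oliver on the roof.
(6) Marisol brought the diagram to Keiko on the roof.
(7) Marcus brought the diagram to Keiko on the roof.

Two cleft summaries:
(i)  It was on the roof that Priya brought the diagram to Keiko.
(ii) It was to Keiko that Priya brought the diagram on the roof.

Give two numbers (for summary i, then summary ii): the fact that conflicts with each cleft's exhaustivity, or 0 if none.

0, 5

Summary (i) focuses "on the roof" (the setting); background same agent, thing, recipient (Priya / the diagram / Keiko). No fact matches that background with a different setting, so 0.
Summary (ii) focuses "Keiko" (the recipient); background same agent, thing, setting (Priya / the diagram / on the roof). Fact (5) matches that background with recipient = Oliver — refutes (ii).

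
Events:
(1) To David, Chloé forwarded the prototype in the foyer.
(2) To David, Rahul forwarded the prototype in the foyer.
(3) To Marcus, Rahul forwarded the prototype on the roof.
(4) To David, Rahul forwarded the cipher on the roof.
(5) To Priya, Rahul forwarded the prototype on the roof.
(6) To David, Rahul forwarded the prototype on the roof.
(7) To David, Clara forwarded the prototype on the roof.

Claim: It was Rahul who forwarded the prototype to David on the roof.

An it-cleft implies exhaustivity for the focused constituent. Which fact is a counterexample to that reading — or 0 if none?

7

The cleft puts "Rahul" in focus and presupposes the open proposition with same thing, recipient, setting (the prototype / David / on the roof).
The exhaustive reading says no other agent fits that background.
But fact (7) also has same thing, recipient, setting (the prototype / David / on the roof), with agent = Clara — so the exhaustive reading fails.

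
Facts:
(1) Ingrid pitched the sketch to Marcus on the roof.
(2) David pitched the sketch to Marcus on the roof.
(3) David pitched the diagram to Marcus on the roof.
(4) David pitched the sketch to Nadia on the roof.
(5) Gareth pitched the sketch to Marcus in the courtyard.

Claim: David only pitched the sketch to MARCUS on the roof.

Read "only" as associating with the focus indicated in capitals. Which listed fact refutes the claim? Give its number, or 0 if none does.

4

Focus (in capitals) is "Marcus" — the recipient. "Only" excludes alternative recipients while holding fixed David as agent and the sketch as thing and on the roof as setting.
Fact (4) matches on David as agent and the sketch as thing and on the roof as setting, but has recipient = Nadia instead. That refutes the claim.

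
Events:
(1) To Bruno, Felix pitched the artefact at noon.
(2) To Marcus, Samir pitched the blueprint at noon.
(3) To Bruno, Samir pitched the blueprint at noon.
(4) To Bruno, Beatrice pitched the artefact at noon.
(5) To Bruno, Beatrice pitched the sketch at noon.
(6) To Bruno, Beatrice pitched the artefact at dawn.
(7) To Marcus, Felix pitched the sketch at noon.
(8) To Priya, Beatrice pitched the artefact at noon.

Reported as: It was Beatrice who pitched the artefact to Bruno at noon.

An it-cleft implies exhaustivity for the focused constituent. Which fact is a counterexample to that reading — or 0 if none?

The cleft puts "Beatrice" in focus and presupposes the open proposition with the artefact as thing and Bruno as recipient and at noon as setting.
Exhaustivity: Beatrice is the only agent satisfying that background.
But fact (1) also has the artefact as thing and Bruno as recipient and at noon as setting, with agent = Felix — so the exhaustive reading fails.

1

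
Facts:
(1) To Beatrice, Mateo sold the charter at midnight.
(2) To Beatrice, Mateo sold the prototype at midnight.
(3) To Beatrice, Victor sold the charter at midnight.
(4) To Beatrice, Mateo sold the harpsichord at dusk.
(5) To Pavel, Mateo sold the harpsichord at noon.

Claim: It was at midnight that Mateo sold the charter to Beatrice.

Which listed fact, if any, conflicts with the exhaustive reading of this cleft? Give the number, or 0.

0

The cleft puts "at midnight" in focus and presupposes the open proposition with agent = Mateo, thing = the charter, recipient = Beatrice.
The exhaustive reading says no other setting fits that background.
No listed fact matches the background with a different setting. Exhaustivity holds.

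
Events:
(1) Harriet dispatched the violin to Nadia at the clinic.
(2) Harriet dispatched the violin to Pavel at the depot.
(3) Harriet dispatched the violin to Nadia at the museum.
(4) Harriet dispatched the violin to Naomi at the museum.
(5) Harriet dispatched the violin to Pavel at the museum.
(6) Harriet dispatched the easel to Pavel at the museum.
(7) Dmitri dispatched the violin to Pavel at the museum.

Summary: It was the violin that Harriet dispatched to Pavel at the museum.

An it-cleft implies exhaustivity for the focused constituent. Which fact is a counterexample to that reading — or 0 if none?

6

Focus of the cleft: "the violin" (the thing). Presupposed background: same agent, recipient, setting (Harriet / Pavel / at the museum).
Exhaustivity: the violin is the only thing satisfying that background.
But fact (6) also has same agent, recipient, setting (Harriet / Pavel / at the museum), with thing = the easel — so the exhaustive reading fails.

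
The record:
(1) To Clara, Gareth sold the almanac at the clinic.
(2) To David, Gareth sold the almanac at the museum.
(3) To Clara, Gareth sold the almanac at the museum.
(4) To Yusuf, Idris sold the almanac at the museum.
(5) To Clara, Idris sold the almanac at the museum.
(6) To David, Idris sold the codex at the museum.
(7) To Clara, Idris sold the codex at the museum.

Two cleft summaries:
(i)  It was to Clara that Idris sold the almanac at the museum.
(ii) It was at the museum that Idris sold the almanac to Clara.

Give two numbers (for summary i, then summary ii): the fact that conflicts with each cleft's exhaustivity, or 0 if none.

(i): focus "Clara". Looking for Idris as agent and the almanac as thing and at the museum as setting with some other recipient — fact (4) has Yusuf there. Refuted.
(ii): focus "at the museum". No fact shares Idris as agent and the almanac as thing and Clara as recipient with a different setting. 0.

4, 0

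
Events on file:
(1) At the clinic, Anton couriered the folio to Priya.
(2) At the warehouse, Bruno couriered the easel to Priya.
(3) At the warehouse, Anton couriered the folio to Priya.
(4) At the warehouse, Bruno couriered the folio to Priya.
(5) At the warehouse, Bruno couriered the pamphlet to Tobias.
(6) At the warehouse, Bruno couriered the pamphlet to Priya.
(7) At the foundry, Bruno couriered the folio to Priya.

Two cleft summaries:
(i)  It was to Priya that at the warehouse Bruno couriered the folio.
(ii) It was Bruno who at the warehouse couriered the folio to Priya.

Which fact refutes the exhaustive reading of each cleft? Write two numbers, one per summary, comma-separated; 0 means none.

0, 3

Summary (i) focuses "Priya" (the recipient); background agent = Bruno, thing = the folio, setting = at the warehouse. No fact matches that background with a different recipient, so 0.
Summary (ii) focuses "Bruno" (the agent); background thing = the folio, recipient = Priya, setting = at the warehouse. Fact (3) matches that background with agent = Anton — refutes (ii).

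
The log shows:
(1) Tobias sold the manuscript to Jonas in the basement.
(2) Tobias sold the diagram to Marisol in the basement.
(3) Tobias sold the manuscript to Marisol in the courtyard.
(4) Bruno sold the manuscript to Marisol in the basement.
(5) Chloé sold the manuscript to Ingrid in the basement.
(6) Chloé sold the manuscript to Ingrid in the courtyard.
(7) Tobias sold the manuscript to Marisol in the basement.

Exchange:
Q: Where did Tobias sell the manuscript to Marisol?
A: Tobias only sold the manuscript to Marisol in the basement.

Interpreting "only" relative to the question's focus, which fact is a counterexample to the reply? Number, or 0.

The question "Where did ...?" targets the setting, so in the reply the focus falls on "in the basement".
So "only" ranges over settings; the rest (agent = Tobias, thing = the manuscript, recipient = Marisol) is presupposed.
Fact (3) keeps agent = Tobias, thing = the manuscript, recipient = Marisol but has setting = in the courtyard; that refutes the reply.
(Fact (1) would refute a reading with focus on the recipient — but that is not what the question asks.)

3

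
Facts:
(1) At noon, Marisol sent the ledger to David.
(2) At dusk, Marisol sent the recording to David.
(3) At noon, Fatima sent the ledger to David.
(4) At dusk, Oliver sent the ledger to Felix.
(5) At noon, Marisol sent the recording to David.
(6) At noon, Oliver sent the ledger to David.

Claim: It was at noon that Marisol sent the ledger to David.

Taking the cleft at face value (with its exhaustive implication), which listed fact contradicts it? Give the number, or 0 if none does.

0

The cleft puts "at noon" in focus and presupposes the open proposition with agent = Marisol, thing = the ledger, recipient = David.
The exhaustive reading says no other setting fits that background.
Every other fact differs from the presupposition on some backgrounded slot, so none challenges the exhaustivity.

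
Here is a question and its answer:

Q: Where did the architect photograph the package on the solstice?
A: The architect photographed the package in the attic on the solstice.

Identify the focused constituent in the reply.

The wh-word "where" asks about the location.
In the answer, "the architect", "the package" and "on the solstice" are given — repeated from the question.
The constituent filling the location gap is "in the attic"; that is the focus and would carry nuclear stress.

in the attic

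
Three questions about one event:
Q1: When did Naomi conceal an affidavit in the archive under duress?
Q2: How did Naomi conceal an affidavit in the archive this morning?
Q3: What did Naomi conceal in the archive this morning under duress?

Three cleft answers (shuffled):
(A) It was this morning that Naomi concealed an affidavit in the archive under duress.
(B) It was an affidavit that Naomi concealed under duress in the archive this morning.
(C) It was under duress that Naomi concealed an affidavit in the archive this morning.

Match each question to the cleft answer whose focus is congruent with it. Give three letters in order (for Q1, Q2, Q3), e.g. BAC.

Q1 asks about the time; cleft (A) focuses "this morning", which is the time — so Q1 → A.
Q2 asks about the manner; cleft (C) focuses "under duress", which is the manner — so Q2 → C.
Q3 asks about the direct object; cleft (B) focuses "an affidavit", which is the direct object — so Q3 → B.
Mapping: Q1→A, Q2→C, Q3→B.

ACB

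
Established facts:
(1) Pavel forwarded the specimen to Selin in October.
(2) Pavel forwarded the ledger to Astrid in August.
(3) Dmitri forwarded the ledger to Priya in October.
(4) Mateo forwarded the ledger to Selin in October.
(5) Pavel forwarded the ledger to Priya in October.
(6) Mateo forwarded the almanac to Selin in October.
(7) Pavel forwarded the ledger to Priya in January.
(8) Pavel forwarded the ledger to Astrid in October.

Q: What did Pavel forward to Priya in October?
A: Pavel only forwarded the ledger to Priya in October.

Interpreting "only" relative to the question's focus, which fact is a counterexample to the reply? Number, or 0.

0

Answering "What did ...?" puts focus on the thing — here, "the ledger".
"Only" then excludes alternative things while the background — Pavel as agent and Priya as recipient and in October as setting — is held fixed.
No fact keeps Pavel as agent and Priya as recipient and in October as setting while changing the thing; every other fact differs on something backgrounded. The reply stands.
(Fact (7) would refute a reading with focus on the setting — but that is not what the question asks.)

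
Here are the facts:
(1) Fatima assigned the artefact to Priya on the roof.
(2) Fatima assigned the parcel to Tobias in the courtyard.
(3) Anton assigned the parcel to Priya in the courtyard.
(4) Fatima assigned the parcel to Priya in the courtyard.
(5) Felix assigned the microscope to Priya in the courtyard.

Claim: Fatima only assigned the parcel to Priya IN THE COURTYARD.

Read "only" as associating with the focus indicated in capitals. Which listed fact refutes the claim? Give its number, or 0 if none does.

Focus (in capitals) is "in the courtyard" — the setting. "Only" excludes alternative settings while holding fixed Fatima as agent and the parcel as thing and Priya as recipient.
Every other fact changes something in the background, not just the setting. Nothing refutes the claim.

0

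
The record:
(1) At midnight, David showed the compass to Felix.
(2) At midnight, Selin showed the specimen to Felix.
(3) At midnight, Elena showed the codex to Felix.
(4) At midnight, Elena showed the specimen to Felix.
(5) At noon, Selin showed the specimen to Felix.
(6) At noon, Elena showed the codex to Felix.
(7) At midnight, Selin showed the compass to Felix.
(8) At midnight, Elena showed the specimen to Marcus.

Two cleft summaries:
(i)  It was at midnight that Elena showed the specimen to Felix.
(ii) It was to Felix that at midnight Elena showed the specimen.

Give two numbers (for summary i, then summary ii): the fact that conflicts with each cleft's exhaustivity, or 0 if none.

0, 8

Summary (i) focuses "at midnight" (the setting); background Elena as agent and the specimen as thing and Felix as recipient. No fact matches that background with a different setting, so 0.
Summary (ii) focuses "Felix" (the recipient); background Elena as agent and the specimen as thing and at midnight as setting. Fact (8) matches that background with recipient = Marcus — refutes (ii).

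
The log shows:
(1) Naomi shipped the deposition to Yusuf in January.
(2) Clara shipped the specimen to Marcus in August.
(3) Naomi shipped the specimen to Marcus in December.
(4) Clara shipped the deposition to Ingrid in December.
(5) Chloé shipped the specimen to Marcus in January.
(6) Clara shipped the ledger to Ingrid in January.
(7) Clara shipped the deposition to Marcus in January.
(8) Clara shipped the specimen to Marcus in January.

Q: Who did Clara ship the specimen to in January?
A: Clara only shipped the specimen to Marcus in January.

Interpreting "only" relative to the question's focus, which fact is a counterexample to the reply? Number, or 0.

0

Answering "Who did ... to ...?" puts focus on the recipient — here, "Marcus".
"Only" then excludes alternative recipients while the background — Clara as agent and the specimen as thing and in January as setting — is held fixed.
No listed fact shares that background with another recipient. Nothing contradicts the reply.
(Fact (2) would refute a reading with focus on the setting — but that is not what the question asks.)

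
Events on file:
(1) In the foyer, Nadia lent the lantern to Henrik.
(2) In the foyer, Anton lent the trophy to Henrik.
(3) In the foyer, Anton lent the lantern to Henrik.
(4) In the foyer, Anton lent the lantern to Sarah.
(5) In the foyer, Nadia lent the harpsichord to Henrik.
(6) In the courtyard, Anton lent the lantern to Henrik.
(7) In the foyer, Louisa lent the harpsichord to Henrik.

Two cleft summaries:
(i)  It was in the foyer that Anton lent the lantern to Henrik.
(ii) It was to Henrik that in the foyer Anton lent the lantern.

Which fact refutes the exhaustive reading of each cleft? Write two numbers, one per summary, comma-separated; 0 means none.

(i): focus "in the foyer". Looking for agent = Anton, thing = the lantern, recipient = Henrik with some other setting — fact (6) has in the courtyard there. Refuted.
(ii): focus "Henrik". Looking for agent = Anton, thing = the lantern, setting = in the foyer with some other recipient — fact (4) has Sarah there. Refuted.

6, 4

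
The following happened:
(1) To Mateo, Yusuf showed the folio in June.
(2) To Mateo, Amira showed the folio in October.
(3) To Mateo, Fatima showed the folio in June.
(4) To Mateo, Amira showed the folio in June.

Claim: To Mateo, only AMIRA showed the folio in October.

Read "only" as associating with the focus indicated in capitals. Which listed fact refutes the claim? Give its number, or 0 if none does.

The capitals mark "Amira" as focus. So "only" rules out other agents, with the rest (the folio as thing and Mateo as recipient and in October as setting) as background.
No fact matches the folio as thing and Mateo as recipient and in October as setting with a different agent — every other fact differs on at least one backgrounded slot. So no fact refutes it.

0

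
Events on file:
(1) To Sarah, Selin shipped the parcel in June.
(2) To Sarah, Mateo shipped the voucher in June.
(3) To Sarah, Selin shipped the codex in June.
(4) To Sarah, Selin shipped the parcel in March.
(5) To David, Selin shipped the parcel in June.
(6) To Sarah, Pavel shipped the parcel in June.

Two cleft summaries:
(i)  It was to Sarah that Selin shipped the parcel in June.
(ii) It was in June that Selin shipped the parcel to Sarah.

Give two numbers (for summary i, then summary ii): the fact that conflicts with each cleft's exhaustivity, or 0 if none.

5, 4

(i): focus "Sarah". Looking for same agent, thing, setting (Selin / the parcel / in June) with some other recipient — fact (5) has David there. Refuted.
(ii): focus "in June". Looking for same agent, thing, recipient (Selin / the parcel / Sarah) with some other setting — fact (4) has in March there. Refuted.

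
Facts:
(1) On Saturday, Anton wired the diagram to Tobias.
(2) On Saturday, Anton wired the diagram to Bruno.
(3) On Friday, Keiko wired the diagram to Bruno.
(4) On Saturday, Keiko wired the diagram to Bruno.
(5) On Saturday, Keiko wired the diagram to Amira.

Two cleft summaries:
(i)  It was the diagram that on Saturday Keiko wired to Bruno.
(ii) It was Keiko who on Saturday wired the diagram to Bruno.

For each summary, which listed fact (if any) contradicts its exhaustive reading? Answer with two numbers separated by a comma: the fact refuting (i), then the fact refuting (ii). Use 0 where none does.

0, 2

Summary (i) focuses "the diagram" (the thing); background Keiko as agent and Bruno as recipient and on Saturday as setting. No fact matches that background with a different thing, so 0.
Summary (ii) focuses "Keiko" (the agent); background the diagram as thing and Bruno as recipient and on Saturday as setting. Fact (2) matches that background with agent = Anton — refutes (ii).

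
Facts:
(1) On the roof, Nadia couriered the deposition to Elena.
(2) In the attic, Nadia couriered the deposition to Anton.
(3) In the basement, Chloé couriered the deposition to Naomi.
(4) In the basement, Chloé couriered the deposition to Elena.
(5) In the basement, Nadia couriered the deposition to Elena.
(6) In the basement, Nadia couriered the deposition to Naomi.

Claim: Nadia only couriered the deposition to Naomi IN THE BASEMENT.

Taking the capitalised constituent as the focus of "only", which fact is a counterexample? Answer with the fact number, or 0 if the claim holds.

The capitals mark "in the basement" as focus. So "only" rules out other settings, with the rest (agent = Nadia, thing = the deposition, recipient = Naomi) as background.
Every other fact changes something in the background, not just the setting. Nothing refutes the claim.

0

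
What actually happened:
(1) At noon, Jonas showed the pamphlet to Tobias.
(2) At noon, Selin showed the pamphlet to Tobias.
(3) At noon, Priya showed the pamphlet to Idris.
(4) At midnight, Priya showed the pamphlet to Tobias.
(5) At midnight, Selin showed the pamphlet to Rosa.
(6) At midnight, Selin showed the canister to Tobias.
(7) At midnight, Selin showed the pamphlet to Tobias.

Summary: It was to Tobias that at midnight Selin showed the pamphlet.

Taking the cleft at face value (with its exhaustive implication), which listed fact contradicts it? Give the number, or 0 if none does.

Focus of the cleft: "Tobias" (the recipient). Presupposed background: Selin as agent and the pamphlet as thing and at midnight as setting.
The exhaustive reading says no other recipient fits that background.
Fact (5) shares the background but with recipient = Rosa; exhaustivity is violated.

5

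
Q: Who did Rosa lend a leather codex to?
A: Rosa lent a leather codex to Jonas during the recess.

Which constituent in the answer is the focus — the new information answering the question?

The wh-word "who" asks about the recipient.
In the answer, "Rosa" and "a leather codex" are given — repeated from the question.
"during the recess" is also new, but it specifies the time, which is not what the question asks about — so it is not the focus.
The constituent filling the recipient gap is "to Jonas"; that is the focus.

to Jonas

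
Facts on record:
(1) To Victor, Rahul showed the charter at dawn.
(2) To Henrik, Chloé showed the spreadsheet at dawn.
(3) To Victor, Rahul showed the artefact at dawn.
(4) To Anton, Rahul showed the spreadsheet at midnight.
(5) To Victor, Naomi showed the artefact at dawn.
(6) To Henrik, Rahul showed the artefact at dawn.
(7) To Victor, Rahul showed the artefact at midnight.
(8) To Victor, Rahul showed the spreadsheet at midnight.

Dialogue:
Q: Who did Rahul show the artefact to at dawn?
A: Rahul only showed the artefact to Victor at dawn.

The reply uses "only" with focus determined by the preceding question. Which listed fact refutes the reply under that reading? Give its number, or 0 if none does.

The question "Who did ... to ...?" targets the recipient, so in the reply the focus falls on "Victor".
So "only" ranges over recipients; the rest (same agent, thing, setting (Rahul / the artefact / at dawn)) is presupposed.
Fact (6) keeps same agent, thing, setting (Rahul / the artefact / at dawn) but has recipient = Henrik; that refutes the reply.
(Fact (7) would refute a reading with focus on the setting — but that is not what the question asks.)

6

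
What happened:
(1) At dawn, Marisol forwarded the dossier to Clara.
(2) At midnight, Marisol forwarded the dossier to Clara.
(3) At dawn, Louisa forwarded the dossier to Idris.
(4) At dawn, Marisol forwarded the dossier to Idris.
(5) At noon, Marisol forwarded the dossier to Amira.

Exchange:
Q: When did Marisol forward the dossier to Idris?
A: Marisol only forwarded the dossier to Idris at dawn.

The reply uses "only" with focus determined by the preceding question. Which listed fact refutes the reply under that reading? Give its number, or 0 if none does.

0

The question "When did ...?" targets the setting, so in the reply the focus falls on "at dawn".
So "only" ranges over settings; the rest (Marisol as agent and the dossier as thing and Idris as recipient) is presupposed.
No fact keeps Marisol as agent and the dossier as thing and Idris as recipient while changing the setting; every other fact differs on something backgrounded. The reply stands.
(Fact (1) would refute a reading with focus on the recipient — but that is not what the question asks.)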